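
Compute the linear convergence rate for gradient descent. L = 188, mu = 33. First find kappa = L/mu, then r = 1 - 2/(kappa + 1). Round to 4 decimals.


Step 1: Compute the condition number.
kappa = L/mu = 188/33 = 5.697
Step 2: Compute the convergence rate.
r = 1 - 2/(kappa + 1) = 1 - 2*mu/(L + mu) = (L - mu)/(L + mu) = 155/221 = 0.7014


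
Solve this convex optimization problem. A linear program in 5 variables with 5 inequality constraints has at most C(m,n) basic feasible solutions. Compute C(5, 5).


Each vertex corresponds to some choice of n active constraints out of m, so the number of vertices is at most C(m, n) = m! / (n!(m-n)!).
m = 5, n = 5
Numerator: 5 * 4 * 3 * 2 * 1
Denominator: 5! = 120
C(5, 5) = 1


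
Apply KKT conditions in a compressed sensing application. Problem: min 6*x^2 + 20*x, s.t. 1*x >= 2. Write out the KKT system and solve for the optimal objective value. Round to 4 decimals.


Step 1: Try lambda = 0 (constraint inactive).
x_unc = -20/(2*6) = -1.6667
Check: 1*-1.6667 = -1.6667 < 2 -- violated!
Step 2: Constraint must be active: 1*x = 2
x* = 2/1 = 2.0
lambda = (2*6*2.0 + 20)/1 = 44.0
Step 3: Compute optimal value.
f(x*) = 6*2.0^2 + 20*2.0 = 64.0


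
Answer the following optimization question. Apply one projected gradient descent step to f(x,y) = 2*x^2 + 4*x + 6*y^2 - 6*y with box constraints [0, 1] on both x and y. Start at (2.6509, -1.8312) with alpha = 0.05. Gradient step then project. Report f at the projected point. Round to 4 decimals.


Step 1: Compute gradient at (2.6509, -1.8312).
grad_x = 2*2*2.6509 + 4 = 14.6036
grad_y = 2*6*-1.8312 - 6 = -27.9744
Step 2: Gradient step.
x_raw = 2.6509 - 0.05*14.6036 = 1.9207
y_raw = -1.8312 - 0.05*-27.9744 = -0.4325
Step 3: Project onto [0, 1].
x_proj = clip(1.9207) = 1.0
y_proj = clip(-0.4325) = 0.0
Step 4: Evaluate f.
f(1.0, 0.0) = 6.0


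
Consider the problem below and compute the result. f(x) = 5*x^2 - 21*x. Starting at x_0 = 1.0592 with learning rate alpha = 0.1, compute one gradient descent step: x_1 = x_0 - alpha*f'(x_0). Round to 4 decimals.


We compute the gradient at x_0 and apply the update.
f'(x) = 10*x - 21
f'(1.0592) = 10*1.0592 - 21 = -10.408
x_1 = 1.0592 - 0.1*-10.408 = 2.1


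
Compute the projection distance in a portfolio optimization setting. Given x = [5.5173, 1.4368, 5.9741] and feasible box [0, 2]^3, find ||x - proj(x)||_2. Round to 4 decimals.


Project each component onto [0, 2].
clip(5.5173) = 2.0, clip(1.4368) = 1.4368, clip(5.9741) = 2.0
Projection = [2.0, 1.4368, 2.0]
Squared diffs: [12.3714, 0.0, 15.7935]
Distance = sqrt(28.1649) = 5.3071


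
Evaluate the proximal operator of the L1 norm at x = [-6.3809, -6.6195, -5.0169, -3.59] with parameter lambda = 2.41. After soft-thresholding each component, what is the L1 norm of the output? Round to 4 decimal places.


Soft-thresholding with lambda = 2.41:
prox(-6.3809) = sign(-6.3809)*max(|-6.3809| - 2.41, 0) = -3.9709
prox(-6.6195) = sign(-6.6195)*max(|-6.6195| - 2.41, 0) = -4.2095
prox(-5.0169) = sign(-5.0169)*max(|-5.0169| - 2.41, 0) = -2.6069
prox(-3.59) = sign(-3.59)*max(|-3.59| - 2.41, 0) = -1.18
prox(x) = [-3.9709, -4.2095, -2.6069, -1.18]
||prox(x)||_1 = 3.9709 + 4.2095 + 2.6069 + 1.18 = 11.9673


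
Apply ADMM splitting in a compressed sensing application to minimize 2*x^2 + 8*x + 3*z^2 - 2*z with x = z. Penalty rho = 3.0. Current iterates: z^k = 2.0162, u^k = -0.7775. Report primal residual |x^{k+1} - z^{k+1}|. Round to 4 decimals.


ADMM iteration with rho = 3.0, z^k = 2.0162, u^k = -0.7775
Step 1: x-update.
Minimize 2*x^2 + 8*x + (3.0/2)*(x - 2.0162 - 0.7775)^2
FOC: (2*2 + 3.0)*x = -8 + 3.0*(2.0162 + 0.7775)
x^{k+1} = 0.0544
Step 2: z-update.
Minimize 3*z^2 - 2*z + (3.0/2)*(0.0544 - z - 0.7775)^2
FOC: (2*3 + 3.0)*z = 2 + 3.0*(0.0544 - 0.7775)
z^{k+1} = -0.0188
Step 3: u-update.
u^{k+1} = -0.7775 + 0.0544 + 0.0188 = -0.7043
Step 4: Primal residual = |0.0544 + 0.0188| = 0.0732


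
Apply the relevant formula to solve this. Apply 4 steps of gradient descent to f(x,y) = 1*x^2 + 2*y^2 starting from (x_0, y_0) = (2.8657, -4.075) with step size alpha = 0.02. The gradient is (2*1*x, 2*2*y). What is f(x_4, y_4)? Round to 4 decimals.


Gradient descent on f(x,y) = 1*x^2 + 2*y^2.
Starting point: (2.8657, -4.075), alpha = 0.02
Step 1: grad_x = 2*1*2.8657 = 5.7314, grad_y = 2*2*-4.075 = -16.3
  x_1 = 2.8657 - 0.02*5.7314 = 2.7511
  y_1 = -4.075 - 0.02*-16.3 = -3.749
Step 2: grad_x = 2*1*2.7511 = 5.5021, grad_y = 2*2*-3.749 = -14.996
  x_2 = 2.7511 - 0.02*5.5021 = 2.641
  y_2 = -3.749 - 0.02*-14.996 = -3.4491
Step 3: grad_x = 2*1*2.641 = 5.2821, grad_y = 2*2*-3.4491 = -13.7963
  x_3 = 2.641 - 0.02*5.2821 = 2.5354
  y_3 = -3.4491 - 0.02*-13.7963 = -3.1732
Step 4: grad_x = 2*1*2.5354 = 5.0708, grad_y = 2*2*-3.1732 = -12.6926
  x_4 = 2.5354 - 0.02*5.0708 = 2.434
  y_4 = -3.1732 - 0.02*-12.6926 = -2.9193
f(2.434, -2.9193) = 1*2.434^2 + 2*(-2.9193)^2 = 22.9689


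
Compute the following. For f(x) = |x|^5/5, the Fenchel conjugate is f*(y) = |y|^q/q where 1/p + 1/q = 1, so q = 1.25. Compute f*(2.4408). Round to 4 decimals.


The conjugate exponent q satisfies 1/p + 1/q = 1.
p = 5, so q = 5/(5 - 1) = 1.25
|y|^q = 2.4408^1.25 = 3.0508
f*(2.4408) = 3.0508 / 1.25 = 2.4406


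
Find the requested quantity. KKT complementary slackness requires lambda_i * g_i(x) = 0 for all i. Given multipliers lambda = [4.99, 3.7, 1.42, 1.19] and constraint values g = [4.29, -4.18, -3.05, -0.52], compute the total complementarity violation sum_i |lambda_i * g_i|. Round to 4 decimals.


KKT complementary slackness check:
lambda_1 * g_1 = 4.99 * 4.29 = 21.4071
lambda_2 * g_2 = 3.7 * -4.18 = -15.466
lambda_3 * g_3 = 1.42 * -3.05 = -4.331
lambda_4 * g_4 = 1.19 * -0.52 = -0.6188
Total violation = 21.4071 + 15.466 + 4.331 + 0.6188 = 41.8229


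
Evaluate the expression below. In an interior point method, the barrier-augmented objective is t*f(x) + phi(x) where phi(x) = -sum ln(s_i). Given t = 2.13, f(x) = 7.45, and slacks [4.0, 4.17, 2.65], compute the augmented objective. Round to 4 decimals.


Step 1: Compute log-barrier.
ln values: [1.3863, 1.4279, 0.9746]
phi = -(1.3863 + 1.4279 + 0.9746) = -3.7888
Step 2: Compute augmented objective.
t*f(x) = 2.13*7.45 = 15.8685
Total = 15.8685 - 3.7888 = 12.0797


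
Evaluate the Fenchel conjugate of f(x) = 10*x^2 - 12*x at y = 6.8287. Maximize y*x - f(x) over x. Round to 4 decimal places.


f*(y) = sup_x {y*x - a*x^2 - b*x} = sup_x {(y-b)*x - a*x^2}
FOC: (y - b) - 2a*x = 0 => x* = (y - b)/(2a)
x* = (6.8287 + 12)/(2*10) = 0.9414
f*(6.8287) = (y-b)^2/(4a) = (6.8287 + 12)^2/(4*10)
= 354.5199/40 = 8.863


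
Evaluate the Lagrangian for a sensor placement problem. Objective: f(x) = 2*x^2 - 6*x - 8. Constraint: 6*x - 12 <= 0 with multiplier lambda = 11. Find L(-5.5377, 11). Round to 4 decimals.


Step 1: Evaluate f(x).
f(-5.5377) = 2*(-5.5377)^2 - 6*(-5.5377) - 8 = 86.5584
Step 2: Evaluate g(x).
g(-5.5377) = 6*-5.5377 - 12 = -45.2262
Step 3: Compute Lagrangian.
L = 86.5584 + 11*-45.2262 = -410.9298


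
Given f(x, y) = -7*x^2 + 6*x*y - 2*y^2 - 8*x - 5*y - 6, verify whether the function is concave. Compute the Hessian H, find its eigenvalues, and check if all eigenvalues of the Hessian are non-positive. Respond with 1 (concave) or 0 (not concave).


The Hessian of f(x,y) = -7*x^2 + 6*x*y - 2*y^2 - 8*x - 5*y - 6 is:
H = [[-14, 6], [6, -4]]
Trace = -14 - 4 = -18
Determinant = -14*-4 - (6)^2 = 20
Discriminant = (-18)^2 - 4*20 = 244.0
Eigenvalues: lambda_1 = -16.8102, lambda_2 = -1.1898
The function is concave.

1


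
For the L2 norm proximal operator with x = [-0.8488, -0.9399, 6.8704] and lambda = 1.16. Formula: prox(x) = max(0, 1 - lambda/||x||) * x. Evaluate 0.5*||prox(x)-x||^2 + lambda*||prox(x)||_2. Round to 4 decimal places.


Step 1: Compute ||x||.
||x|| = 6.9861
Step 2: Compute scaling factor.
scale = max(0, 1 - 1.16/6.9861) = 0.834
Step 3: prox(x) = [-0.7079, -0.7838, 5.7296]
||prox(x)|| = 5.8261
Step 4: Proximal objective.
0.5*||prox-x||^2 = 0.6728
lambda*||prox|| = 6.7583
Total = 7.4311


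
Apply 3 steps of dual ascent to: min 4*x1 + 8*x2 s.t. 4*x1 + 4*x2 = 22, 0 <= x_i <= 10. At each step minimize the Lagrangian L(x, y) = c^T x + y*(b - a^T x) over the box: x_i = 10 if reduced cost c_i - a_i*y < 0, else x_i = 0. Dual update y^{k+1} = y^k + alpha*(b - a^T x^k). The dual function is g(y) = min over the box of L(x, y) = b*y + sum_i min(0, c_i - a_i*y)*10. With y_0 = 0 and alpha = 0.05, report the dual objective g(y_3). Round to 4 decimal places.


Dual ascent for LP: min 4*x1 + 8*x2, 4*x1 + 4*x2 = 22, 0 <= x_i <= 10
Step 1: y^k = 0.0, reduced costs: (4.0, 8.0)
  x^k = (0.0, 0.0), subgradient = b - a^T x = 22.0
  y^{k+1} = 0.0 + 0.05*22.0 = 1.1
Step 2: y^k = 1.1, reduced costs: (-0.4, 3.6)
  x^k = (10.0, 0.0), subgradient = b - a^T x = -18.0
  y^{k+1} = 1.1 + 0.05*-18.0 = 0.2
Step 3: y^k = 0.2, reduced costs: (3.2, 7.2)
  x^k = (0.0, 0.0), subgradient = b - a^T x = 22.0
  y^{k+1} = 0.2 + 0.05*22.0 = 1.3
Dual objective at y_3 = 1.3: reduced costs (-1.2, 2.8), box minimizer x = (10.0, 0.0)
g(y_3) = b*y + (c1 - a1*y)*x1 + (c2 - a2*y)*x2 = 22*1.3 + (-1.2)*10.0 + 2.8*0.0 = 28.6 - 12.0 + 0.0 = 16.6


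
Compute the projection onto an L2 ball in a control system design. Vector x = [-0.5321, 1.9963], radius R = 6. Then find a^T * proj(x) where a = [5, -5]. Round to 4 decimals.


Step 1: Compute ||x|| (intermediates to 6 decimals).
||x|| = sqrt((-0.5321)^2 + 1.9963^2) = 2.065997
Step 2: Project.
Since ||x|| <= R, proj = x (no scaling needed).
proj(x) = [-0.5321, 1.9963]
Step 3: Dot product.
a^T * proj(x) = 5*(-0.5321) - 5*1.9963 = -12.642


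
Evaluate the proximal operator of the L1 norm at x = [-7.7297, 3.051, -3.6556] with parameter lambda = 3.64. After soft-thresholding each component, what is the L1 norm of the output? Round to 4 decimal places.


Soft-thresholding with lambda = 3.64:
prox(-7.7297) = sign(-7.7297)*max(|-7.7297| - 3.64, 0) = -4.0897
prox(3.051) = sign(3.051)*max(|3.051| - 3.64, 0) = 0.0
prox(-3.6556) = sign(-3.6556)*max(|-3.6556| - 3.64, 0) = -0.0156
prox(x) = [-4.0897, 0.0, -0.0156]
||prox(x)||_1 = 4.0897 + 0.0 + 0.0156 = 4.1053


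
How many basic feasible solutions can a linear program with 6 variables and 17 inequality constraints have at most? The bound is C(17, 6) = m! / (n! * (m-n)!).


Each vertex corresponds to some choice of n active constraints out of m, so the number of vertices is at most C(m, n) = m! / (n!(m-n)!).
m = 17, n = 6
Numerator: 17 * 16 * 15 * 14 * 13 * 12
Denominator: 6! = 720
C(17, 6) = 12376


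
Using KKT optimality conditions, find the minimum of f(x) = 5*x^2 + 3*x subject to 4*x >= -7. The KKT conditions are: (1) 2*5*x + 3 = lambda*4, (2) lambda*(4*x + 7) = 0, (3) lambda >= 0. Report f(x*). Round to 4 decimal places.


Step 1: Try lambda = 0 (constraint inactive).
Stationarity: 2*5*x + 3 = 0
x* = -3/(2*5) = -0.3
Check constraint: 4*-0.3 = -1.2 >= -7 -- satisfied.
Step 2: Compute optimal value.
f(x*) = 5*(-0.3)^2 + 3*(-0.3) = -0.45


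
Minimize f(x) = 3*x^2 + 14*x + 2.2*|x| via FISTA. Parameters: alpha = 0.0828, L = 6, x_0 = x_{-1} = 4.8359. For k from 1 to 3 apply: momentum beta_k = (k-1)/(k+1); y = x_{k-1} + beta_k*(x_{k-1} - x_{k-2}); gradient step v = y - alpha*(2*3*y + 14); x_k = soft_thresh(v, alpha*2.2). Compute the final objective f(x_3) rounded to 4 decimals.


FISTA on f(x) = 3*x^2 + 14*x + 2.2*|x|
L = 6, alpha = 0.0828
Iteration 1: beta = 0.0, y = 4.8359 + 0.0*(4.8359 - 4.8359) = 4.8359
  grad(y) = 43.0154, v = y - alpha*grad = 1.2742
  prox(v) = soft_thresh(1.2742, 0.1822) = 1.0921
Iteration 2: beta = 0.3333, y = 1.0921 + 0.3333*(1.0921 - 4.8359) = -0.1559
  grad(y) = 13.0647, v = y - alpha*grad = -1.2376
  prox(v) = soft_thresh(-1.2376, 0.1822) = -1.0555
Iteration 3: beta = 0.5, y = -1.0555 + 0.5*(-1.0555 - 1.0921) = -2.1293
  grad(y) = 1.2245, v = y - alpha*grad = -2.2306
  prox(v) = soft_thresh(-2.2306, 0.1822) = -2.0485
f(x_3) = 3*(-2.0485)^2 + 14*(-2.0485) + 2.2*|-2.0485| = -11.5833


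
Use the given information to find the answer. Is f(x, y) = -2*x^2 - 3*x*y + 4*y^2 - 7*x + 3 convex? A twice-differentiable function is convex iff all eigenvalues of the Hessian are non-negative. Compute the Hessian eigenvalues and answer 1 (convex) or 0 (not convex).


The Hessian of f(x,y) = -2*x^2 - 3*x*y + 4*y^2 - 7*x + 3 is:
H = [[-4, -3], [-3, 8]]
Trace = -4 + 8 = 4
Determinant = -4*8 - (-3)^2 = -41
Discriminant = (4)^2 - 4*-41 = 180.0
Eigenvalues: lambda_1 = -4.7082, lambda_2 = 8.7082
The function is not convex.

0


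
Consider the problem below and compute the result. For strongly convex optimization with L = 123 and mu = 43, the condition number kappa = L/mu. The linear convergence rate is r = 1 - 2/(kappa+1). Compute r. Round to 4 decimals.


Step 1: Compute the condition number.
kappa = L/mu = 123/43 = 2.8605
Step 2: Compute the convergence rate.
r = 1 - 2/(kappa + 1) = 1 - 2*mu/(L + mu) = (L - mu)/(L + mu) = 80/166 = 0.4819


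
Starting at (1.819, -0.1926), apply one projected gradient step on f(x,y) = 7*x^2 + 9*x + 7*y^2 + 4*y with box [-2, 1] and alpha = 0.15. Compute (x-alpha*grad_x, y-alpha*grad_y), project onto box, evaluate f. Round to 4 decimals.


Step 1: Compute gradient at (1.819, -0.1926).
grad_x = 2*7*1.819 + 9 = 34.466
grad_y = 2*7*-0.1926 + 4 = 1.3036
Step 2: Gradient step.
x_raw = 1.819 - 0.15*34.466 = -3.3509
y_raw = -0.1926 - 0.15*1.3036 = -0.3881
Step 3: Project onto [-2, 1].
x_proj = clip(-3.3509) = -2.0
y_proj = clip(-0.3881) = -0.3881
Step 4: Evaluate f.
f(-2.0, -0.3881) = 9.502


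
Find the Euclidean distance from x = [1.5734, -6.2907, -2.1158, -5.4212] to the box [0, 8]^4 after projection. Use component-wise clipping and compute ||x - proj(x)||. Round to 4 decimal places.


Project each component onto [0, 8].
clip(1.5734) = 1.5734, clip(-6.2907) = 0.0, clip(-2.1158) = 0.0, clip(-5.4212) = 0.0
Projection = [1.5734, 0.0, 0.0, 0.0]
Squared diffs: [0.0, 39.5729, 4.4766, 29.3894]
Distance = sqrt(73.4389) = 8.5697


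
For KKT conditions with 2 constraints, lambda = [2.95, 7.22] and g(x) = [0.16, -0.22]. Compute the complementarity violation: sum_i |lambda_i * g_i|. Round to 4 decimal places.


KKT complementary slackness check:
lambda_1 * g_1 = 2.95 * 0.16 = 0.472
lambda_2 * g_2 = 7.22 * -0.22 = -1.5884
Total violation = 0.472 + 1.5884 = 2.0604


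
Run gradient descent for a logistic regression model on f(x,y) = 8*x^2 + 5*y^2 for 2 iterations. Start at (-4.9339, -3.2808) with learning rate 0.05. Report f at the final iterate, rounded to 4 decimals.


Gradient descent on f(x,y) = 8*x^2 + 5*y^2.
Starting point: (-4.9339, -3.2808), alpha = 0.05
Step 1: grad_x = 2*8*-4.9339 = -78.9424, grad_y = 2*5*-3.2808 = -32.808
  x_1 = -4.9339 - 0.05*-78.9424 = -0.9868
  y_1 = -3.2808 - 0.05*-32.808 = -1.6404
Step 2: grad_x = 2*8*-0.9868 = -15.7885, grad_y = 2*5*-1.6404 = -16.404
  x_2 = -0.9868 - 0.05*-15.7885 = -0.1974
  y_2 = -1.6404 - 0.05*-16.404 = -0.8202
f(-0.1974, -0.8202) = 8*(-0.1974)^2 + 5*(-0.8202)^2 = 3.6752


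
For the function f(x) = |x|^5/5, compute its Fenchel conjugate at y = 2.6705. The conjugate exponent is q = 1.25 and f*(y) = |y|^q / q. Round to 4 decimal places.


The conjugate exponent q satisfies 1/p + 1/q = 1.
p = 5, so q = 5/(5 - 1) = 1.25
|y|^q = 2.6705^1.25 = 3.4138
f*(2.6705) = 3.4138 / 1.25 = 2.7311


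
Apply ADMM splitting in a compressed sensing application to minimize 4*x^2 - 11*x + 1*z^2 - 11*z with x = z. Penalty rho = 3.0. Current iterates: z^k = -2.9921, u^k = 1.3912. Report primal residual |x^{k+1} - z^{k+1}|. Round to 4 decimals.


ADMM iteration with rho = 3.0, z^k = -2.9921, u^k = 1.3912
Step 1: x-update.
Minimize 4*x^2 - 11*x + (3.0/2)*(x + 2.9921 + 1.3912)^2
FOC: (2*4 + 3.0)*x = 11 + 3.0*(-2.9921 - 1.3912)
x^{k+1} = -0.1954
Step 2: z-update.
Minimize 1*z^2 - 11*z + (3.0/2)*(-0.1954 - z + 1.3912)^2
FOC: (2*1 + 3.0)*z = 11 + 3.0*(-0.1954 + 1.3912)
z^{k+1} = 2.9175
Step 3: u-update.
u^{k+1} = 1.3912 - 0.1954 - 2.9175 = -1.7217
Step 4: Primal residual = |-0.1954 - 2.9175| = 3.1129


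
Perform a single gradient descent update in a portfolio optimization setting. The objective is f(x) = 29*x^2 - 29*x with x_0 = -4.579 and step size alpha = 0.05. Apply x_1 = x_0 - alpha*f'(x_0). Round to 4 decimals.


We compute the gradient at x_0 and apply the update.
f'(x) = 58*x - 29
f'(-4.579) = 58*-4.579 - 29 = -294.582
x_1 = -4.579 - 0.05*-294.582 = 10.1501


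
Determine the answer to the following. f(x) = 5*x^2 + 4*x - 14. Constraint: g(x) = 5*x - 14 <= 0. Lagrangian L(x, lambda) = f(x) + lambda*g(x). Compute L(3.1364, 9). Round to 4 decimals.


Step 1: Evaluate f(x).
f(3.1364) = 5*3.1364^2 + 4*3.1364 - 14 = 47.7306
Step 2: Evaluate g(x).
g(3.1364) = 5*3.1364 - 14 = 1.682
Step 3: Compute Lagrangian.
L = 47.7306 + 9*1.682 = 62.8686


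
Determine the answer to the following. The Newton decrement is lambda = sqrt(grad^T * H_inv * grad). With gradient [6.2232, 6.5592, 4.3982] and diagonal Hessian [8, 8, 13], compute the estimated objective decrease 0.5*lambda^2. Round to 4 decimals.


Step 1: H is diagonal, so H^(-1) * g = [0.7779, 0.8199, 0.3383].
Step 2: g^T H^(-1) g = sum_i g_i^2 / H_ii
  = (6.2232)^2/8 + (6.5592)^2/8 + (4.3982)^2/13
  = 4.841 + 5.3779 + 1.488 = 11.7069
Step 3: Objective decrease = 0.5 * g^T H^(-1) g = 5.8535


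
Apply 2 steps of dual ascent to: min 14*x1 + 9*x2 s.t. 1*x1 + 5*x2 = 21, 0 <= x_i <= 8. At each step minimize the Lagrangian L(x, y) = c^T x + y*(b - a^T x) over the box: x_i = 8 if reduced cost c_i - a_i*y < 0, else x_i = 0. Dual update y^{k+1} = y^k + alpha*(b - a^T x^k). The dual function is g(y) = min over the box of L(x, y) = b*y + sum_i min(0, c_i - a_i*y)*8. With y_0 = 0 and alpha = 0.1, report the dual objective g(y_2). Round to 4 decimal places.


Dual ascent for LP: min 14*x1 + 9*x2, 1*x1 + 5*x2 = 21, 0 <= x_i <= 8
Step 1: y^k = 0.0, reduced costs: (14.0, 9.0)
  x^k = (0.0, 0.0), subgradient = b - a^T x = 21.0
  y^{k+1} = 0.0 + 0.1*21.0 = 2.1
Step 2: y^k = 2.1, reduced costs: (11.9, -1.5)
  x^k = (0.0, 8.0), subgradient = b - a^T x = -19.0
  y^{k+1} = 2.1 + 0.1*-19.0 = 0.2
Dual objective at y_2 = 0.2: reduced costs (13.8, 8.0), box minimizer x = (0.0, 0.0)
g(y_2) = b*y + (c1 - a1*y)*x1 + (c2 - a2*y)*x2 = 21*0.2 + 13.8*0.0 + 8.0*0.0 = 4.2 + 0.0 + 0.0 = 4.2


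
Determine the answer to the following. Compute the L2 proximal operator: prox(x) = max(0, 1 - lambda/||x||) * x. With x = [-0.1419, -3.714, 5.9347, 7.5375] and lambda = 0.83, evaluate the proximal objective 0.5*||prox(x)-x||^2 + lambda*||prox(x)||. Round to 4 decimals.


Step 1: Compute ||x||.
||x|| = 10.2883
Step 2: Compute scaling factor.
scale = max(0, 1 - 0.83/10.2883) = 0.9193
Step 3: prox(x) = [-0.1305, -3.4144, 5.4559, 6.9294]
||prox(x)|| = 9.4583
Step 4: Proximal objective.
0.5*||prox-x||^2 = 0.3445
lambda*||prox|| = 7.8504
Total = 8.1948


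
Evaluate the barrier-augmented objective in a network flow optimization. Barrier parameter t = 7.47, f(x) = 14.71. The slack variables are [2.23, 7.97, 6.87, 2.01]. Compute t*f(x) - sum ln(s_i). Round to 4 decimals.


Step 1: Compute log-barrier.
ln values: [0.802, 2.0757, 1.9272, 0.6981]
phi = -(0.802 + 2.0757 + 1.9272 + 0.6981) = -5.503
Step 2: Compute augmented objective.
t*f(x) = 7.47*14.71 = 109.8837
Total = 109.8837 - 5.503 = 104.3807


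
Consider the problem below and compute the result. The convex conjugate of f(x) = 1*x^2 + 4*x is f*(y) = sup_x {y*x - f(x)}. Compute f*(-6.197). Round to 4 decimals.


f*(y) = sup_x {y*x - a*x^2 - b*x} = sup_x {(y-b)*x - a*x^2}
FOC: (y - b) - 2a*x = 0 => x* = (y - b)/(2a)
x* = (-6.197 - 4)/(2*1) = -5.0985
f*(-6.197) = (y-b)^2/(4a) = (-6.197 - 4)^2/(4*1)
= 103.9788/4 = 25.9947


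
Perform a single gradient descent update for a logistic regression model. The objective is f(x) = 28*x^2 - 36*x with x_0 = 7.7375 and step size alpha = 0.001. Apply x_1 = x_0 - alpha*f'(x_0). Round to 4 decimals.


We compute the gradient at x_0 and apply the update.
f'(x) = 56*x - 36
f'(7.7375) = 56*7.7375 - 36 = 397.3
x_1 = 7.7375 - 0.001*397.3 = 7.3402


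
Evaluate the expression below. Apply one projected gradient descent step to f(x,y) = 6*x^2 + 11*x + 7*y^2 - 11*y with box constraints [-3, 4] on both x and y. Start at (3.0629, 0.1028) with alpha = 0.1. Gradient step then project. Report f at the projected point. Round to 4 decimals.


Step 1: Compute gradient at (3.0629, 0.1028).
grad_x = 2*6*3.0629 + 11 = 47.7548
grad_y = 2*7*0.1028 - 11 = -9.5608
Step 2: Gradient step.
x_raw = 3.0629 - 0.1*47.7548 = -1.7126
y_raw = 0.1028 - 0.1*-9.5608 = 1.0589
Step 3: Project onto [-3, 4].
x_proj = clip(-1.7126) = -1.7126
y_proj = clip(1.0589) = 1.0589
Step 4: Evaluate f.
f(-1.7126, 1.0589) = -5.0399


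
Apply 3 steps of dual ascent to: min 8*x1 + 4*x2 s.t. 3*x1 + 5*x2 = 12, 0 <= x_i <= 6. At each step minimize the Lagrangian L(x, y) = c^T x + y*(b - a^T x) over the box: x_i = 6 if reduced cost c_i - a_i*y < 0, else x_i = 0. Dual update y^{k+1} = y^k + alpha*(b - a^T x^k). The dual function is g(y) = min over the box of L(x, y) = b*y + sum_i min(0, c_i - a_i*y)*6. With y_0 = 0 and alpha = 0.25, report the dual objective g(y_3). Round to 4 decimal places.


Dual ascent for LP: min 8*x1 + 4*x2, 3*x1 + 5*x2 = 12, 0 <= x_i <= 6
Step 1: y^k = 0.0, reduced costs: (8.0, 4.0)
  x^k = (0.0, 0.0), subgradient = b - a^T x = 12.0
  y^{k+1} = 0.0 + 0.25*12.0 = 3.0
Step 2: y^k = 3.0, reduced costs: (-1.0, -11.0)
  x^k = (6.0, 6.0), subgradient = b - a^T x = -36.0
  y^{k+1} = 3.0 + 0.25*-36.0 = -6.0
Step 3: y^k = -6.0, reduced costs: (26.0, 34.0)
  x^k = (0.0, 0.0), subgradient = b - a^T x = 12.0
  y^{k+1} = -6.0 + 0.25*12.0 = -3.0
Dual objective at y_3 = -3.0: reduced costs (17.0, 19.0), box minimizer x = (0.0, 0.0)
g(y_3) = b*y + (c1 - a1*y)*x1 + (c2 - a2*y)*x2 = 12*(-3.0) + 17.0*0.0 + 19.0*0.0 = -36.0 + 0.0 + 0.0 = -36.0


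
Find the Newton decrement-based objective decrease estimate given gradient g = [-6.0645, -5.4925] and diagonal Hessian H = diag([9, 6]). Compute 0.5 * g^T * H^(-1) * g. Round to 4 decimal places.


Step 1: H is diagonal, so H^(-1) * g = [-0.6738, -0.9154].
Step 2: g^T H^(-1) g = sum_i g_i^2 / H_ii
  = (-6.0645)^2/9 + (-5.4925)^2/6
  = 4.0865 + 5.0279 = 9.1144
Step 3: Objective decrease = 0.5 * g^T H^(-1) g = 4.5572


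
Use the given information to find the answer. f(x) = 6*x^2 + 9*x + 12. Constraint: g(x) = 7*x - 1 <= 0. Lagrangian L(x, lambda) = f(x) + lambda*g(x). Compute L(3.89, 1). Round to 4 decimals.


Step 1: Evaluate f(x).
f(3.89) = 6*3.89^2 + 9*3.89 + 12 = 137.8026
Step 2: Evaluate g(x).
g(3.89) = 7*3.89 - 1 = 26.23
Step 3: Compute Lagrangian.
L = 137.8026 + 1*26.23 = 164.0326


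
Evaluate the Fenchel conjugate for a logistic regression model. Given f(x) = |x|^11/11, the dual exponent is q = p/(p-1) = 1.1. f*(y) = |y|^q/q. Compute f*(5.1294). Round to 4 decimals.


The conjugate exponent q satisfies 1/p + 1/q = 1.
p = 11, so q = 11/(11 - 1) = 1.1
|y|^q = 5.1294^1.1 = 6.0405
f*(5.1294) = 6.0405 / 1.1 = 5.4914


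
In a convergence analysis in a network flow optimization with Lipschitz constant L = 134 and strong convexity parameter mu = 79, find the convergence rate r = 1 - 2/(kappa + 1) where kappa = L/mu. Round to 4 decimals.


Step 1: Compute the condition number.
kappa = L/mu = 134/79 = 1.6962
Step 2: Compute the convergence rate.
r = 1 - 2/(kappa + 1) = 1 - 2*mu/(L + mu) = (L - mu)/(L + mu) = 55/213 = 0.2582


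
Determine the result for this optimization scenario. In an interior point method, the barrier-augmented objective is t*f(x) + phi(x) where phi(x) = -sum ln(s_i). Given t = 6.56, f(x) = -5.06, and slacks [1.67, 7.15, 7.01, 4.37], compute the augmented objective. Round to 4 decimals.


Step 1: Compute log-barrier.
ln values: [0.5128, 1.9671, 1.9473, 1.4748]
phi = -(0.5128 + 1.9671 + 1.9473 + 1.4748) = -5.902
Step 2: Compute augmented objective.
t*f(x) = 6.56*-5.06 = -33.1936
Total = -33.1936 - 5.902 = -39.0956


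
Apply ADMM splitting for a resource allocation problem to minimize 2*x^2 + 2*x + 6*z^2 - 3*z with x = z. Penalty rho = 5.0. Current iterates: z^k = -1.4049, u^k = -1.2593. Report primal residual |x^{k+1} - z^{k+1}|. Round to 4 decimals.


ADMM iteration with rho = 5.0, z^k = -1.4049, u^k = -1.2593
Step 1: x-update.
Minimize 2*x^2 + 2*x + (5.0/2)*(x + 1.4049 - 1.2593)^2
FOC: (2*2 + 5.0)*x = -2 + 5.0*(-1.4049 + 1.2593)
x^{k+1} = -0.3031
Step 2: z-update.
Minimize 6*z^2 - 3*z + (5.0/2)*(-0.3031 - z - 1.2593)^2
FOC: (2*6 + 5.0)*z = 3 + 5.0*(-0.3031 - 1.2593)
z^{k+1} = -0.2831
Step 3: u-update.
u^{k+1} = -1.2593 - 0.3031 + 0.2831 = -1.2793
Step 4: Primal residual = |-0.3031 + 0.2831| = 0.02


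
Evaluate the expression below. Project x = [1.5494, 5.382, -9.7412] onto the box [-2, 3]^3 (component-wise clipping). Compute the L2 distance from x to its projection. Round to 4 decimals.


Project each component onto [-2, 3].
clip(1.5494) = 1.5494, clip(5.382) = 3.0, clip(-9.7412) = -2.0
Projection = [1.5494, 3.0, -2.0]
Squared diffs: [0.0, 5.6739, 59.9262]
Distance = sqrt(65.6001) = 8.0994


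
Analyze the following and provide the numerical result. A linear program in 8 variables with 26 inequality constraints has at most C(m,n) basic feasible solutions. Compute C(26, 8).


Each vertex corresponds to some choice of n active constraints out of m, so the number of vertices is at most C(m, n) = m! / (n!(m-n)!).
m = 26, n = 8
Numerator: 26 * 25 * 24 * 23 * 22 * 21 * 20 * 19
Denominator: 8! = 40320
C(26, 8) = 1562275


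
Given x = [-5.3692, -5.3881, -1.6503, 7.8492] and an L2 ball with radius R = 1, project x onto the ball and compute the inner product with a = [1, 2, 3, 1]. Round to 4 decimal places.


Step 1: Compute ||x|| (intermediates to 6 decimals).
||x|| = sqrt((-5.3692)^2 + (-5.3881)^2 + (-1.6503)^2 + 7.8492^2) = 11.054111
Step 2: Project.
Since ||x|| > R, scale = R/||x|| = 1/11.054111 = 0.090464, proj(x) = scale * x
proj(x) = [-0.485719, -0.487429, -0.149293, 0.71007]
Step 3: Dot product.
a^T * proj(x) = 1*(-0.485719) + 2*(-0.487429) + 3*(-0.149293) + 1*0.71007 = -1.1984


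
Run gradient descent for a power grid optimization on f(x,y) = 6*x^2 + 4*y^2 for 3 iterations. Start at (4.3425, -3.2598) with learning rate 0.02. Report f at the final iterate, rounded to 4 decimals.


Gradient descent on f(x,y) = 6*x^2 + 4*y^2.
Starting point: (4.3425, -3.2598), alpha = 0.02
Step 1: grad_x = 2*6*4.3425 = 52.11, grad_y = 2*4*-3.2598 = -26.0784
  x_1 = 4.3425 - 0.02*52.11 = 3.3003
  y_1 = -3.2598 - 0.02*-26.0784 = -2.7382
Step 2: grad_x = 2*6*3.3003 = 39.6036, grad_y = 2*4*-2.7382 = -21.9059
  x_2 = 3.3003 - 0.02*39.6036 = 2.5082
  y_2 = -2.7382 - 0.02*-21.9059 = -2.3001
Step 3: grad_x = 2*6*2.5082 = 30.0987, grad_y = 2*4*-2.3001 = -18.4009
  x_3 = 2.5082 - 0.02*30.0987 = 1.9063
  y_3 = -2.3001 - 0.02*-18.4009 = -1.9321
f(1.9063, -1.9321) = 6*1.9063^2 + 4*(-1.9321)^2 = 36.7348


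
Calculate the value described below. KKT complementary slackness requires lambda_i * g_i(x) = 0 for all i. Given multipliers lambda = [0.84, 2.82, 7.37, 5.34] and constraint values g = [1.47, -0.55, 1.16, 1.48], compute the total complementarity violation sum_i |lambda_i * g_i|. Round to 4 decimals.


KKT complementary slackness check:
lambda_1 * g_1 = 0.84 * 1.47 = 1.2348
lambda_2 * g_2 = 2.82 * -0.55 = -1.551
lambda_3 * g_3 = 7.37 * 1.16 = 8.5492
lambda_4 * g_4 = 5.34 * 1.48 = 7.9032
Total violation = 1.2348 + 1.551 + 8.5492 + 7.9032 = 19.2382


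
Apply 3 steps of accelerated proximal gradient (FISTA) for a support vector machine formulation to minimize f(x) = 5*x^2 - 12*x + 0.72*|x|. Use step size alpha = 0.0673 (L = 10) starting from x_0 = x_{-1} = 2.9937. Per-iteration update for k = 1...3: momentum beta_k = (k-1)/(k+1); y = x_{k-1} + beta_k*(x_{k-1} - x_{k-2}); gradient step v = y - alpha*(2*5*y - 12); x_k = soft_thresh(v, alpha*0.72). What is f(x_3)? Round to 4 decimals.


FISTA on f(x) = 5*x^2 - 12*x + 0.72*|x|
L = 10, alpha = 0.0673
Iteration 1: beta = 0.0, y = 2.9937 + 0.0*(2.9937 - 2.9937) = 2.9937
  grad(y) = 17.937, v = y - alpha*grad = 1.7865
  prox(v) = soft_thresh(1.7865, 0.0485) = 1.7381
Iteration 2: beta = 0.3333, y = 1.7381 + 0.3333*(1.7381 - 2.9937) = 1.3195
  grad(y) = 1.1955, v = y - alpha*grad = 1.2391
  prox(v) = soft_thresh(1.2391, 0.0485) = 1.1906
Iteration 3: beta = 0.5, y = 1.1906 + 0.5*(1.1906 - 1.7381) = 0.9169
  grad(y) = -2.8309, v = y - alpha*grad = 1.1074
  prox(v) = soft_thresh(1.1074, 0.0485) = 1.059
f(x_3) = 5*1.059^2 - 12*1.059 + 0.72*|1.059| = -6.3381


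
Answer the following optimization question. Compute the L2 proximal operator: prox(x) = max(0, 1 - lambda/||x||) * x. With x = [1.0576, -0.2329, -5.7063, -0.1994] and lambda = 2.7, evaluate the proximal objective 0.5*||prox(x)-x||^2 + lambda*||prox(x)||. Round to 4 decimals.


Step 1: Compute ||x||.
||x|| = 5.8116
Step 2: Compute scaling factor.
scale = max(0, 1 - 2.7/5.8116) = 0.5354
Step 3: prox(x) = [0.5662, -0.1247, -3.0552, -0.1068]
||prox(x)|| = 3.1116
Step 4: Proximal objective.
0.5*||prox-x||^2 = 3.645
lambda*||prox|| = 8.4013
Total = 12.0462


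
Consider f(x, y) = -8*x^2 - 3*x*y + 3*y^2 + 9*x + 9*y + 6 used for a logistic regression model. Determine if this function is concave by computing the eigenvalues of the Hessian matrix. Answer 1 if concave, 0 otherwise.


The Hessian of f(x,y) = -8*x^2 - 3*x*y + 3*y^2 + 9*x + 9*y + 6 is:
H = [[-16, -3], [-3, 6]]
Trace = -16 + 6 = -10
Determinant = -16*6 - (-3)^2 = -105
Discriminant = (-10)^2 - 4*-105 = 520.0
Eigenvalues: lambda_1 = -16.4018, lambda_2 = 6.4018
The function is not concave.

0


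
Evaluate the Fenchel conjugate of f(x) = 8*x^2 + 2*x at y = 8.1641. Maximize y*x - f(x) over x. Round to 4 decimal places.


f*(y) = sup_x {y*x - a*x^2 - b*x} = sup_x {(y-b)*x - a*x^2}
FOC: (y - b) - 2a*x = 0 => x* = (y - b)/(2a)
x* = (8.1641 - 2)/(2*8) = 0.3853
f*(8.1641) = (y-b)^2/(4a) = (8.1641 - 2)^2/(4*8)
= 37.9961/32 = 1.1874


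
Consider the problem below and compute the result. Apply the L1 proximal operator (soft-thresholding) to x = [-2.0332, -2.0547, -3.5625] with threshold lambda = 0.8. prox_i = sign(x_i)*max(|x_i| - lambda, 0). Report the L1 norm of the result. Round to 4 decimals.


Soft-thresholding with lambda = 0.8:
prox(-2.0332) = sign(-2.0332)*max(|-2.0332| - 0.8, 0) = -1.2332
prox(-2.0547) = sign(-2.0547)*max(|-2.0547| - 0.8, 0) = -1.2547
prox(-3.5625) = sign(-3.5625)*max(|-3.5625| - 0.8, 0) = -2.7625
prox(x) = [-1.2332, -1.2547, -2.7625]
||prox(x)||_1 = 1.2332 + 1.2547 + 2.7625 = 5.2504


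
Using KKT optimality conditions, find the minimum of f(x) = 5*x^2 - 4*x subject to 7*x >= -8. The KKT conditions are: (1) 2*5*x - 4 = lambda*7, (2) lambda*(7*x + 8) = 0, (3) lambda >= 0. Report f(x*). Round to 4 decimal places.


Step 1: Try lambda = 0 (constraint inactive).
Stationarity: 2*5*x - 4 = 0
x* = 4/(2*5) = 0.4
Check constraint: 7*0.4 = 2.8 >= -8 -- satisfied.
Step 2: Compute optimal value.
f(x*) = 5*0.4^2 - 4*0.4 = -0.8


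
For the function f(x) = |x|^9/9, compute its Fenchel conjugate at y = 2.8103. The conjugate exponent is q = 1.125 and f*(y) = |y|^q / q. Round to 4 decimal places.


The conjugate exponent q satisfies 1/p + 1/q = 1.
p = 9, so q = 9/(9 - 1) = 1.125
|y|^q = 2.8103^1.125 = 3.1978
f*(2.8103) = 3.1978 / 1.125 = 2.8425


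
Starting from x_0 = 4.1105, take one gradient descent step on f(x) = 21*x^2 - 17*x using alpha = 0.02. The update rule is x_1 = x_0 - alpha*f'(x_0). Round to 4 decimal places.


We compute the gradient at x_0 and apply the update.
f'(x) = 42*x - 17
f'(4.1105) = 42*4.1105 - 17 = 155.641
x_1 = 4.1105 - 0.02*155.641 = 0.9977


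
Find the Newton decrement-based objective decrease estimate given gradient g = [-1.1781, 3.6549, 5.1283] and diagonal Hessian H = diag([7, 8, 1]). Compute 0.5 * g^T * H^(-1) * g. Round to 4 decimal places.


Step 1: H is diagonal, so H^(-1) * g = [-0.1683, 0.4569, 5.1283].
Step 2: g^T H^(-1) g = sum_i g_i^2 / H_ii
  = (-1.1781)^2/7 + (3.6549)^2/8 + (5.1283)^2/1
  = 0.1983 + 1.6698 + 26.2995 = 28.1675
Step 3: Objective decrease = 0.5 * g^T H^(-1) g = 14.0838


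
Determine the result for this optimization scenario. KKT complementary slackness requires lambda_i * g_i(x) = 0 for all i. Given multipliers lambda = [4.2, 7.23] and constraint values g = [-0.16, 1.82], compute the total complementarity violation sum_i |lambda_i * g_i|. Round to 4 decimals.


KKT complementary slackness check:
lambda_1 * g_1 = 4.2 * -0.16 = -0.672
lambda_2 * g_2 = 7.23 * 1.82 = 13.1586
Total violation = 0.672 + 13.1586 = 13.8306


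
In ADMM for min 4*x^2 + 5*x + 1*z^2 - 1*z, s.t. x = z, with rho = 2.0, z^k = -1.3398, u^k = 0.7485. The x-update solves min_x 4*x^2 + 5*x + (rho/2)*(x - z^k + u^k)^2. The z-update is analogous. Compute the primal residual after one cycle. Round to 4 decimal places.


ADMM iteration with rho = 2.0, z^k = -1.3398, u^k = 0.7485
Step 1: x-update.
Minimize 4*x^2 + 5*x + (2.0/2)*(x + 1.3398 + 0.7485)^2
FOC: (2*4 + 2.0)*x = -5 + 2.0*(-1.3398 - 0.7485)
x^{k+1} = -0.9177
Step 2: z-update.
Minimize 1*z^2 - 1*z + (2.0/2)*(-0.9177 - z + 0.7485)^2
FOC: (2*1 + 2.0)*z = 1 + 2.0*(-0.9177 + 0.7485)
z^{k+1} = 0.1654
Step 3: u-update.
u^{k+1} = 0.7485 - 0.9177 - 0.1654 = -0.3346
Step 4: Primal residual = |-0.9177 - 0.1654| = 1.0831


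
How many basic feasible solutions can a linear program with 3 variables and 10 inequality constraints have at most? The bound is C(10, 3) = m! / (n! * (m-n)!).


Each vertex corresponds to some choice of n active constraints out of m, so the number of vertices is at most C(m, n) = m! / (n!(m-n)!).
m = 10, n = 3
Numerator: 10 * 9 * 8
Denominator: 3! = 6
C(10, 3) = 120


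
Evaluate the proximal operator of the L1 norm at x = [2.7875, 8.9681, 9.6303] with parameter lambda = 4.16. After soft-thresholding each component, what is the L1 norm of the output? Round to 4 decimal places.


Soft-thresholding with lambda = 4.16:
prox(2.7875) = sign(2.7875)*max(|2.7875| - 4.16, 0) = 0.0
prox(8.9681) = sign(8.9681)*max(|8.9681| - 4.16, 0) = 4.8081
prox(9.6303) = sign(9.6303)*max(|9.6303| - 4.16, 0) = 5.4703
prox(x) = [0.0, 4.8081, 5.4703]
||prox(x)||_1 = 0.0 + 4.8081 + 5.4703 = 10.2784


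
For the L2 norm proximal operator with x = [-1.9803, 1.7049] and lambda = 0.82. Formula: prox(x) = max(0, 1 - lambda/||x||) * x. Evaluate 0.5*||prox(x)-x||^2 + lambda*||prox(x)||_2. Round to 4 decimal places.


Step 1: Compute ||x||.
||x|| = 2.6131
Step 2: Compute scaling factor.
scale = max(0, 1 - 0.82/2.6131) = 0.6862
Step 3: prox(x) = [-1.3589, 1.1699]
||prox(x)|| = 1.7931
Step 4: Proximal objective.
0.5*||prox-x||^2 = 0.3362
lambda*||prox|| = 1.4703
Total = 1.8065


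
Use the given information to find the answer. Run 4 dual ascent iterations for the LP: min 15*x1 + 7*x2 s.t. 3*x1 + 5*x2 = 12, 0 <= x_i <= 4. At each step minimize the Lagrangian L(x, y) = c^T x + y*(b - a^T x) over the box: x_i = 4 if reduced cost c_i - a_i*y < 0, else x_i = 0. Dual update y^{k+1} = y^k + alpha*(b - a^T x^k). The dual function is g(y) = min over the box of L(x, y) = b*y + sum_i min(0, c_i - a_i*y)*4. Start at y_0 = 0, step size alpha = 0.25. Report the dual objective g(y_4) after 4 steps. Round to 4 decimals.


Dual ascent for LP: min 15*x1 + 7*x2, 3*x1 + 5*x2 = 12, 0 <= x_i <= 4
Step 1: y^k = 0.0, reduced costs: (15.0, 7.0)
  x^k = (0.0, 0.0), subgradient = b - a^T x = 12.0
  y^{k+1} = 0.0 + 0.25*12.0 = 3.0
Step 2: y^k = 3.0, reduced costs: (6.0, -8.0)
  x^k = (0.0, 4.0), subgradient = b - a^T x = -8.0
  y^{k+1} = 3.0 + 0.25*-8.0 = 1.0
Step 3: y^k = 1.0, reduced costs: (12.0, 2.0)
  x^k = (0.0, 0.0), subgradient = b - a^T x = 12.0
  y^{k+1} = 1.0 + 0.25*12.0 = 4.0
Step 4: y^k = 4.0, reduced costs: (3.0, -13.0)
  x^k = (0.0, 4.0), subgradient = b - a^T x = -8.0
  y^{k+1} = 4.0 + 0.25*-8.0 = 2.0
Dual objective at y_4 = 2.0: reduced costs (9.0, -3.0), box minimizer x = (0.0, 4.0)
g(y_4) = b*y + (c1 - a1*y)*x1 + (c2 - a2*y)*x2 = 12*2.0 + 9.0*0.0 + (-3.0)*4.0 = 24.0 + 0.0 - 12.0 = 12.0


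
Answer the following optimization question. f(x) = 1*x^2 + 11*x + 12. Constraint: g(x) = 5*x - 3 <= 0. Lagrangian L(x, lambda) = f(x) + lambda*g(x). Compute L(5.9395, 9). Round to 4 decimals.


Step 1: Evaluate f(x).
f(5.9395) = 1*5.9395^2 + 11*5.9395 + 12 = 112.6122
Step 2: Evaluate g(x).
g(5.9395) = 5*5.9395 - 3 = 26.6975
Step 3: Compute Lagrangian.
L = 112.6122 + 9*26.6975 = 352.8897


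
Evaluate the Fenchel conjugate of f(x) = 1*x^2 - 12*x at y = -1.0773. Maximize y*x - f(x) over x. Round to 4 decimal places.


f*(y) = sup_x {y*x - a*x^2 - b*x} = sup_x {(y-b)*x - a*x^2}
FOC: (y - b) - 2a*x = 0 => x* = (y - b)/(2a)
x* = (-1.0773 + 12)/(2*1) = 5.4614
f*(-1.0773) = (y-b)^2/(4a) = (-1.0773 + 12)^2/(4*1)
= 119.3054/4 = 29.8263


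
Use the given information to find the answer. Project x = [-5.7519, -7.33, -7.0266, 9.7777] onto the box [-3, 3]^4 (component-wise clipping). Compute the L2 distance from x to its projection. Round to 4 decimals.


Project each component onto [-3, 3].
clip(-5.7519) = -3.0, clip(-7.33) = -3.0, clip(-7.0266) = -3.0, clip(9.7777) = 3.0
Projection = [-3.0, -3.0, -3.0, 3.0]
Squared diffs: [7.573, 18.7489, 16.2135, 45.9372]
Distance = sqrt(88.4726) = 9.406


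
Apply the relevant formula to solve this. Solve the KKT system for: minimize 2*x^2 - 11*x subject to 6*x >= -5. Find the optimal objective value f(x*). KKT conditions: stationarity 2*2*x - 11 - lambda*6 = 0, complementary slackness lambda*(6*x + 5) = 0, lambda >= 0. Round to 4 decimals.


Step 1: Try lambda = 0 (constraint inactive).
Stationarity: 2*2*x - 11 = 0
x* = 11/(2*2) = 2.75
Check constraint: 6*2.75 = 16.5 >= -5 -- satisfied.
Step 2: Compute optimal value.
f(x*) = 2*2.75^2 - 11*2.75 = -15.125


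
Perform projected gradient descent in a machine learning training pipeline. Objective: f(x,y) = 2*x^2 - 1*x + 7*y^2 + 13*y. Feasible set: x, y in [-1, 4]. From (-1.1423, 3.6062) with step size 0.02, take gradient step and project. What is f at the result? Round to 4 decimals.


Step 1: Compute gradient at (-1.1423, 3.6062).
grad_x = 2*2*-1.1423 - 1 = -5.5692
grad_y = 2*7*3.6062 + 13 = 63.4868
Step 2: Gradient step.
x_raw = -1.1423 - 0.02*-5.5692 = -1.0309
y_raw = 3.6062 - 0.02*63.4868 = 2.3365
Step 3: Project onto [-1, 4].
x_proj = clip(-1.0309) = -1.0
y_proj = clip(2.3365) = 2.3365
Step 4: Evaluate f.
f(-1.0, 2.3365) = 71.5875


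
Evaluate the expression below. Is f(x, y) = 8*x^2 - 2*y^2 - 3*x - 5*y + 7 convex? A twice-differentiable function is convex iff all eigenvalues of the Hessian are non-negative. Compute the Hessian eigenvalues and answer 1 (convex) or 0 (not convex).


The Hessian of f(x,y) = 8*x^2 - 2*y^2 - 3*x - 5*y + 7 is:
H = [[16, 0], [0, -4]]
Trace = 16 - 4 = 12
Determinant = 16*-4 - (0)^2 = -64
Discriminant = (12)^2 - 4*-64 = 400.0
Eigenvalues: lambda_1 = -4.0, lambda_2 = 16.0
The function is not convex.

0


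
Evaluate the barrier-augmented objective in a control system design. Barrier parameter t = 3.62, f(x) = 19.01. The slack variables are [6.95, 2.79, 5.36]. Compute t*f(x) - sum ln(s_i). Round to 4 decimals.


Step 1: Compute log-barrier.
ln values: [1.9387, 1.026, 1.679]
phi = -(1.9387 + 1.026 + 1.679) = -4.6437
Step 2: Compute augmented objective.
t*f(x) = 3.62*19.01 = 68.8162
Total = 68.8162 - 4.6437 = 64.1725


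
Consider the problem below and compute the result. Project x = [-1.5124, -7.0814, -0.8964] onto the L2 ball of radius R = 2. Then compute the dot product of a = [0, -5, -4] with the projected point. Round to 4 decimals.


Step 1: Compute ||x|| (intermediates to 6 decimals).
||x|| = sqrt((-1.5124)^2 + (-7.0814)^2 + (-0.8964)^2) = 7.296377
Step 2: Project.
Since ||x|| > R, scale = R/||x|| = 2/7.296377 = 0.274109, proj(x) = scale * x
proj(x) = [-0.414562, -1.941075, -0.245711]
Step 3: Dot product.
a^T * proj(x) = 0*(-0.414562) - 5*(-1.941075) - 4*(-0.245711) = 10.6882


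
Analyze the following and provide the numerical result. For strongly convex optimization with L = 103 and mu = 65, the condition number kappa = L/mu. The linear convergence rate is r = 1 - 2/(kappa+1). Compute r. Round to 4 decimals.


Step 1: Compute the condition number.
kappa = L/mu = 103/65 = 1.5846
Step 2: Compute the convergence rate.
r = 1 - 2/(kappa + 1) = 1 - 2*mu/(L + mu) = (L - mu)/(L + mu) = 38/168 = 0.2262
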